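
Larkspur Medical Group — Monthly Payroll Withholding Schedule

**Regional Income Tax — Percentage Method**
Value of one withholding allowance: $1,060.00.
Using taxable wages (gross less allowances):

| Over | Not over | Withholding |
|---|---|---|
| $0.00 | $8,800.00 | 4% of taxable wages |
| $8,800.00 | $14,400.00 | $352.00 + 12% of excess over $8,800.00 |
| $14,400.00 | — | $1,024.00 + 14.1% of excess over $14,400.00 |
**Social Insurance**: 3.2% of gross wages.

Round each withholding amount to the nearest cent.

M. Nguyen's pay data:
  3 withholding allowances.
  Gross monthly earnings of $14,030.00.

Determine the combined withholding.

$1,046.96

Regional Income Tax: taxable = $14,030.00 − 3×$1,060.00 = $10,850.00
  $352.00 + 12% × ($10,850.00 − $8,800.00) = $352.00 + 12% × $2,050.00 = $598.00
Social Insurance: 3.2% × $14,030.00 = $448.96
Total: $598.00 + $448.96 = $1,046.96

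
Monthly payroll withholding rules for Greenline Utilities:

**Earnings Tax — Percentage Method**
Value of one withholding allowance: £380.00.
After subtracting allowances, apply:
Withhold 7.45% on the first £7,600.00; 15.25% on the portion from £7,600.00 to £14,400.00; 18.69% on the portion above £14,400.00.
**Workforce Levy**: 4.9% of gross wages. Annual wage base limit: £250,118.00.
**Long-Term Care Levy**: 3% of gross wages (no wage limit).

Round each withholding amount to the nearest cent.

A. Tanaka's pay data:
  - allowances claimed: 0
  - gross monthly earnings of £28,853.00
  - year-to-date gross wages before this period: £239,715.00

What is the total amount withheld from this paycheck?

£5,679.81

Earnings Tax: taxable = £28,853.00
  £1,603.20 + 18.69% × (£28,853.00 − £14,400.00) = £1,603.20 + 18.69% × £14,453.00 = £4,304.47
Workforce Levy: cap £250,118.00 − YTD £239,715.00 = £10,403.00 subject; 4.9% × £10,403.00 = £509.75
Long-Term Care Levy: 3% × £28,853.00 = £865.59
Total: £4,304.47 + £509.75 + £865.59 = £5,679.81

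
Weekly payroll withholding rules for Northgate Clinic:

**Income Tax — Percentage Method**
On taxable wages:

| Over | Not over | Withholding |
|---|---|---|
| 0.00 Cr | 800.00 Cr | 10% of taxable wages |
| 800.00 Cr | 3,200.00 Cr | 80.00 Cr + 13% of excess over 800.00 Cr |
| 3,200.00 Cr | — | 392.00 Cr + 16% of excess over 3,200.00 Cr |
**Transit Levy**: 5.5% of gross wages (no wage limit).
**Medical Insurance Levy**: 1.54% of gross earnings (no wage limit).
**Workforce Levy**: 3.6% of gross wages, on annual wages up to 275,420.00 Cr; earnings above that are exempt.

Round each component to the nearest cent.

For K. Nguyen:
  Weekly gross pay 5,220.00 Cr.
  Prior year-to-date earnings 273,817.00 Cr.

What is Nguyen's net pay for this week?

Income Tax: taxable = 5,220.00 Cr
  392.00 Cr + 16% × (5,220.00 Cr − 3,200.00 Cr) = 392.00 Cr + 16% × 2,020.00 Cr = 715.20 Cr
Transit Levy: 5.5% × 5,220.00 Cr = 287.10 Cr
Medical Insurance Levy: 1.54% × 5,220.00 Cr = 80.39 Cr
Workforce Levy: cap 275,420.00 Cr − YTD 273,817.00 Cr = 1,603.00 Cr subject; 3.6% × 1,603.00 Cr = 57.71 Cr
Total withheld: 715.20 Cr + 287.10 Cr + 80.39 Cr + 57.71 Cr = 1,140.40 Cr
Net pay: 5,220.00 Cr − 1,140.40 Cr = 4,079.60 Cr

4,079.60 Cr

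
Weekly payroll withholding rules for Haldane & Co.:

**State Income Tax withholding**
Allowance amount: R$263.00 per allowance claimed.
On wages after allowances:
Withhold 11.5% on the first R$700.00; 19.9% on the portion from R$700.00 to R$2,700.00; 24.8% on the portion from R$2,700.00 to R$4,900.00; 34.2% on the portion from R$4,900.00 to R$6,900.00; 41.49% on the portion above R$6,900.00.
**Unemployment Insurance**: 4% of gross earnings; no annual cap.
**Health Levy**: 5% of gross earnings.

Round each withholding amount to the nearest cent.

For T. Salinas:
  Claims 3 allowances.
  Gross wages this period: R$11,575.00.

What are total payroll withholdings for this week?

R$4,362.15

State Income Tax: taxable = R$11,575.00 − 3×R$263.00 = R$10,786.00
  R$1,708.10 + 41.49% × (R$10,786.00 − R$6,900.00) = R$1,708.10 + 41.49% × R$3,886.00 = R$3,320.40
Unemployment Insurance: 4% × R$11,575.00 = R$463.00
Health Levy: 5% × R$11,575.00 = R$578.75
Total: R$3,320.40 + R$463.00 + R$578.75 = R$4,362.15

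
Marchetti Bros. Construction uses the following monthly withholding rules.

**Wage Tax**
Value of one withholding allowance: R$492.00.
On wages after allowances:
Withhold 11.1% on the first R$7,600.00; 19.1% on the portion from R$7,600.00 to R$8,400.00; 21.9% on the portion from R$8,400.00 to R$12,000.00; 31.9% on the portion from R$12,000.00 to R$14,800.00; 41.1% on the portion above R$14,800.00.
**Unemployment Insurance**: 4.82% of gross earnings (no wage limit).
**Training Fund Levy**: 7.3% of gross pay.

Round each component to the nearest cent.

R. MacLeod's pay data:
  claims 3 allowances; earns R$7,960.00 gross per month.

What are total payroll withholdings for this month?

R$1,684.47

Wage Tax: taxable = R$7,960.00 − 3×R$492.00 = R$6,484.00
  11.1% × R$6,484.00 = R$719.72
Unemployment Insurance: 4.82% × R$7,960.00 = R$383.67
Training Fund Levy: 7.3% × R$7,960.00 = R$581.08
Total: R$719.72 + R$383.67 + R$581.08 = R$1,684.47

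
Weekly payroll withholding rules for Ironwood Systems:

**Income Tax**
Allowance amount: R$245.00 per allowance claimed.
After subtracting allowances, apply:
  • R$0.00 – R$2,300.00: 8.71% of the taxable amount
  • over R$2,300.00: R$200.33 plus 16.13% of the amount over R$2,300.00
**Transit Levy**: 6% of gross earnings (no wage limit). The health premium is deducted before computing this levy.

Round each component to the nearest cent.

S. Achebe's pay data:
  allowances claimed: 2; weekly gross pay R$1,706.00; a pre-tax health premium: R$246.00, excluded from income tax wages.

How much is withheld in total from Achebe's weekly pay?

R$172.09

Income Tax: taxable = R$1,706.00 − R$246.00 − 2×R$245.00 = R$970.00
  8.71% × R$970.00 = R$84.49
Transit Levy: 6% × R$1,460.00 = R$87.60
Total: R$84.49 + R$87.60 = R$172.09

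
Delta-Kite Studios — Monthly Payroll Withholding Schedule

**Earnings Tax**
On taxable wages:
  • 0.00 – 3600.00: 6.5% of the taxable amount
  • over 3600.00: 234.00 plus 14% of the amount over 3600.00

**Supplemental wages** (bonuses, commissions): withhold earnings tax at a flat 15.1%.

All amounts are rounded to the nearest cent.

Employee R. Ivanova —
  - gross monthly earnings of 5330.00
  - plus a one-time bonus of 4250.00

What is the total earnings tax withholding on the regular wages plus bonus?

1117.95

Earnings Tax: taxable = 5330.00
  234.00 + 14% × (5330.00 − 3600.00) = 234.00 + 14% × 1730.00 = 476.20
Supplemental (15.1% flat on bonus): 15.1% × 4250.00 = 641.75
Total earnings tax: 476.20 + 641.75 = 1117.95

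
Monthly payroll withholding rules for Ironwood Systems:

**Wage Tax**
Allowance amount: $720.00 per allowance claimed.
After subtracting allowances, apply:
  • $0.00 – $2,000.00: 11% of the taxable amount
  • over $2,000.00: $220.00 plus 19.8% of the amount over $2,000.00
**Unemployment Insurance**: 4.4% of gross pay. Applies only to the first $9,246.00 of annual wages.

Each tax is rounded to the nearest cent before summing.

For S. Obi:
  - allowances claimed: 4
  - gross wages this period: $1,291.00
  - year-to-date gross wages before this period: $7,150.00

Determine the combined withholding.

$56.80

Wage Tax: taxable = $1,291.00 − 4×$720.00 = $-1,589.00
  Taxable ≤ 0 → $0.00
Unemployment Insurance: 4.4% × $1,291.00 = $56.80
Total: $0.00 + $56.80 = $56.80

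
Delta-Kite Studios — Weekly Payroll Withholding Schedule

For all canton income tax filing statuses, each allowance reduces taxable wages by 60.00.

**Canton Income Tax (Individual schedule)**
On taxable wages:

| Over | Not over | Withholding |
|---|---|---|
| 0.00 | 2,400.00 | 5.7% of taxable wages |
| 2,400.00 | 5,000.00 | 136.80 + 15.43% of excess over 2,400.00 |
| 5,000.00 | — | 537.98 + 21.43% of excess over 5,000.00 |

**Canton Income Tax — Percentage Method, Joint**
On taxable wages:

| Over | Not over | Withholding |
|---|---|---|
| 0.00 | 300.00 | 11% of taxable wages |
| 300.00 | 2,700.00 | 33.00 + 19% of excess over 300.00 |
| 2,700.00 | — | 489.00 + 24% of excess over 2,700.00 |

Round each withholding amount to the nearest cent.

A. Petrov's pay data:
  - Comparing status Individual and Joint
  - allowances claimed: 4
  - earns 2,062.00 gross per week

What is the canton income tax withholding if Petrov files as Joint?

322.18

Canton Income Tax (Joint): taxable = 2,062.00 − 4×60.00 = 1,822.00
  33.00 + 19% × (1,822.00 − 300.00) = 33.00 + 19% × 1,522.00 = 322.18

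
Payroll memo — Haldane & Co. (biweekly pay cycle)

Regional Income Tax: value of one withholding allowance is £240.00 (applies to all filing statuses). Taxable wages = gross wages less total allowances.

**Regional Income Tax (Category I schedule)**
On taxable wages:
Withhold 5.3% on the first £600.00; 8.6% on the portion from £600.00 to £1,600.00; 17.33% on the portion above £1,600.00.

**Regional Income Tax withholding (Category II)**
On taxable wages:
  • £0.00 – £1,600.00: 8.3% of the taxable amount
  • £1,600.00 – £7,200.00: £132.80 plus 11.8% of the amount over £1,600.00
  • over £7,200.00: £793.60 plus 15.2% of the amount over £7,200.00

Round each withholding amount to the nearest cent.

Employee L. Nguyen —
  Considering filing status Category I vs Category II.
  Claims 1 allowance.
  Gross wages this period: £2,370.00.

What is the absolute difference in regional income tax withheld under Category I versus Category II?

£14.31

Regional Income Tax (Category I): taxable = £2,370.00 − 1×£240.00 = £2,130.00
  £117.80 + 17.33% × (£2,130.00 − £1,600.00) = £117.80 + 17.33% × £530.00 = £209.65
Regional Income Tax (Category II): taxable = £2,370.00 − 1×£240.00 = £2,130.00
  £132.80 + 11.8% × (£2,130.00 − £1,600.00) = £132.80 + 11.8% × £530.00 = £195.34
Difference: |£209.65 − £195.34| = £14.31 (higher under Category I)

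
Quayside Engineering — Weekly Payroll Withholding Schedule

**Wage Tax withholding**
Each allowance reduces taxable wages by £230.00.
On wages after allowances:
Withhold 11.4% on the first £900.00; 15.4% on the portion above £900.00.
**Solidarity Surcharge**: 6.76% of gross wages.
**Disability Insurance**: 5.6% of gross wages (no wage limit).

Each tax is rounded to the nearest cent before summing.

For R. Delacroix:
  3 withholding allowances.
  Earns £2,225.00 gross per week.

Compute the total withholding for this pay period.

£475.40

Wage Tax: taxable = £2,225.00 − 3×£230.00 = £1,535.00
  £102.60 + 15.4% × (£1,535.00 − £900.00) = £102.60 + 15.4% × £635.00 = £200.39
Solidarity Surcharge: 6.76% × £2,225.00 = £150.41
Disability Insurance: 5.6% × £2,225.00 = £124.60
Total: £200.39 + £150.41 + £124.60 = £475.40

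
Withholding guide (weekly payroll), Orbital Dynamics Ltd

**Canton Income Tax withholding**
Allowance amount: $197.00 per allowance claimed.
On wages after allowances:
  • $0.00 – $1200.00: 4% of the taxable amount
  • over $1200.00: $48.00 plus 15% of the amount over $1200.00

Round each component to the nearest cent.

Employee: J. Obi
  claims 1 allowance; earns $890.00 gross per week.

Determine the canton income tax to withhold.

$27.72

Canton Income Tax: taxable = $890.00 − 1×$197.00 = $693.00
  4% × $693.00 = $27.72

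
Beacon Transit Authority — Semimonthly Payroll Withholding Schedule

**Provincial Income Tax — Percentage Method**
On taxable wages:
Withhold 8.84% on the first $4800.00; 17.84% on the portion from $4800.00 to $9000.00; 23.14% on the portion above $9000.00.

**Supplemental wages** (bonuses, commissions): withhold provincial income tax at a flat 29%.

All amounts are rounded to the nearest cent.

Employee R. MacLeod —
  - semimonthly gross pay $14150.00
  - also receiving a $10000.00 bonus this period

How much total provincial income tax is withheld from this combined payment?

$5265.31

Provincial Income Tax: taxable = $14150.00
  $1173.60 + 23.14% × ($14150.00 − $9000.00) = $1173.60 + 23.14% × $5150.00 = $2365.31
Supplemental (29% flat on bonus): 29% × $10000.00 = $2900.00
Total provincial income tax: $2365.31 + $2900.00 = $5265.31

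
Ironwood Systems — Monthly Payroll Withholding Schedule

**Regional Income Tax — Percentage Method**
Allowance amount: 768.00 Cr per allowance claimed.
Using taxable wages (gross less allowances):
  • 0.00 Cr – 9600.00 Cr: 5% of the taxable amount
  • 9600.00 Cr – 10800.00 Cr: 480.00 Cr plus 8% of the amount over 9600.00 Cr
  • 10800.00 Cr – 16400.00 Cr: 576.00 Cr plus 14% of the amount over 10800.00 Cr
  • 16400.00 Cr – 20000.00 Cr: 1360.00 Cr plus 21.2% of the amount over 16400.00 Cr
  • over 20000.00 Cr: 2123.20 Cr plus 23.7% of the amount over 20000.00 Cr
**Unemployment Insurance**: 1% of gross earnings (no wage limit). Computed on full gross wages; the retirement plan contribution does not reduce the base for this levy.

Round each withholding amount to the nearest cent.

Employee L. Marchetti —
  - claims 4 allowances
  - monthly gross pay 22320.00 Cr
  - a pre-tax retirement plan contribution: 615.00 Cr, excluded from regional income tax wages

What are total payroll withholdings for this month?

Regional Income Tax: taxable = 22320.00 Cr − 615.00 Cr − 4×768.00 Cr = 18633.00 Cr
  1360.00 Cr + 21.2% × (18633.00 Cr − 16400.00 Cr) = 1360.00 Cr + 21.2% × 2233.00 Cr = 1833.40 Cr
Unemployment Insurance: 1% × 22320.00 Cr = 223.20 Cr
Total: 1833.40 Cr + 223.20 Cr = 2056.60 Cr

2056.60 Cr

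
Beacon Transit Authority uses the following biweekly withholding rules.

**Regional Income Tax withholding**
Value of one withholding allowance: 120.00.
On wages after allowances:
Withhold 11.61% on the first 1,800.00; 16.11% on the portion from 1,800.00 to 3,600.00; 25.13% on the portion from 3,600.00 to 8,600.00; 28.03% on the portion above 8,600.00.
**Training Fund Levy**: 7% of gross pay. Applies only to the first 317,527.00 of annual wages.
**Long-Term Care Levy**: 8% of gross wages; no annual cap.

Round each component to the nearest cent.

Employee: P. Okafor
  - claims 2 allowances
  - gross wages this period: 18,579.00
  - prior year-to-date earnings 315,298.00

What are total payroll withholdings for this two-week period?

Regional Income Tax: taxable = 18,579.00 − 2×120.00 = 18,339.00
  1,755.46 + 28.03% × (18,339.00 − 8,600.00) = 1,755.46 + 28.03% × 9,739.00 = 4,485.30
Training Fund Levy: cap 317,527.00 − YTD 315,298.00 = 2,229.00 subject; 7% × 2,229.00 = 156.03
Long-Term Care Levy: 8% × 18,579.00 = 1,486.32
Total: 4,485.30 + 156.03 + 1,486.32 = 6,127.65

6,127.65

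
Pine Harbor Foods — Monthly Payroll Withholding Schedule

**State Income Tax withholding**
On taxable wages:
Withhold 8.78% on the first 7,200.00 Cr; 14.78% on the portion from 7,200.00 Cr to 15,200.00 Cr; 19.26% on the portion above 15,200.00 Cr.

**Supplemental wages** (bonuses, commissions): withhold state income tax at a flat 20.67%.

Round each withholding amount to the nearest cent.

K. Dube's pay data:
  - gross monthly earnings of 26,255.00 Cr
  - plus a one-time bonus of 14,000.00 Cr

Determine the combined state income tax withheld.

6,837.55 Cr

State Income Tax: taxable = 26,255.00 Cr
  1,814.56 Cr + 19.26% × (26,255.00 Cr − 15,200.00 Cr) = 1,814.56 Cr + 19.26% × 11,055.00 Cr = 3,943.75 Cr
Supplemental (20.67% flat on bonus): 20.67% × 14,000.00 Cr = 2,893.80 Cr
Total state income tax: 3,943.75 Cr + 2,893.80 Cr = 6,837.55 Cr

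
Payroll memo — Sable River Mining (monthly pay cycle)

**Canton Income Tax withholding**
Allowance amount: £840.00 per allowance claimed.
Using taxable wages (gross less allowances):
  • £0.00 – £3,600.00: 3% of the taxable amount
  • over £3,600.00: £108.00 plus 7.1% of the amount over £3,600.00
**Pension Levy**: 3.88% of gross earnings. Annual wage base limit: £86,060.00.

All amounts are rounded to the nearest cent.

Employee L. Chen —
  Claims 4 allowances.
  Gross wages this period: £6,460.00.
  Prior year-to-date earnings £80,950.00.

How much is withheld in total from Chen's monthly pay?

£291.27

Canton Income Tax: taxable = £6,460.00 − 4×£840.00 = £3,100.00
  3% × £3,100.00 = £93.00
Pension Levy: cap £86,060.00 − YTD £80,950.00 = £5,110.00 subject; 3.88% × £5,110.00 = £198.27
Total: £93.00 + £198.27 = £291.27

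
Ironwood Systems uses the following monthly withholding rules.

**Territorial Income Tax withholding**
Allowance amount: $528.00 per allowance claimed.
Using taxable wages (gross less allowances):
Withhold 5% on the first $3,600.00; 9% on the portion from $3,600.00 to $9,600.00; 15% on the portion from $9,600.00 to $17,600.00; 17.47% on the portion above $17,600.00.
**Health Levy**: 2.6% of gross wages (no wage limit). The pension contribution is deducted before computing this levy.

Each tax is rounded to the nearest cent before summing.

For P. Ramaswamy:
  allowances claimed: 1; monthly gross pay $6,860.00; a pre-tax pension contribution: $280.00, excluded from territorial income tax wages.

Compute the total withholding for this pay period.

$571.76

Territorial Income Tax: taxable = $6,860.00 − $280.00 − 1×$528.00 = $6,052.00
  $180.00 + 9% × ($6,052.00 − $3,600.00) = $180.00 + 9% × $2,452.00 = $400.68
Health Levy: 2.6% × $6,580.00 = $171.08
Total: $400.68 + $171.08 = $571.76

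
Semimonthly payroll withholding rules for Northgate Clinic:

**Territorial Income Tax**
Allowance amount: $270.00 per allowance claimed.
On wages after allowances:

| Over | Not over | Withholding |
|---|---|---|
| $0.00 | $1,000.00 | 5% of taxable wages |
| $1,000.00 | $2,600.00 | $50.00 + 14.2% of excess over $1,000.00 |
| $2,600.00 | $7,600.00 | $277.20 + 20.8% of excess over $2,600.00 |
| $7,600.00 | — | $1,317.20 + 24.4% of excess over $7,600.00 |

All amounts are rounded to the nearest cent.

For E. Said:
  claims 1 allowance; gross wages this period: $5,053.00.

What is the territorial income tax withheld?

$731.26

Territorial Income Tax: taxable = $5,053.00 − 1×$270.00 = $4,783.00
  $277.20 + 20.8% × ($4,783.00 − $2,600.00) = $277.20 + 20.8% × $2,183.00 = $731.26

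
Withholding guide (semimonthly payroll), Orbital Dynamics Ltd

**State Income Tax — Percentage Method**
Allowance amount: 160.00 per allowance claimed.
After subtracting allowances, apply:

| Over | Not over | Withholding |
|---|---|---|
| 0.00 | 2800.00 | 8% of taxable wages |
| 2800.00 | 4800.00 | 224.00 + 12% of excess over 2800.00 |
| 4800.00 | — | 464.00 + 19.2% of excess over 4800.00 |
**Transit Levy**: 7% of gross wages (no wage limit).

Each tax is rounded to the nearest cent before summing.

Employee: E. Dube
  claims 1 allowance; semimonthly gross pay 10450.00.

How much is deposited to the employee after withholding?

8200.42

State Income Tax: taxable = 10450.00 − 1×160.00 = 10290.00
  464.00 + 19.2% × (10290.00 − 4800.00) = 464.00 + 19.2% × 5490.00 = 1518.08
Transit Levy: 7% × 10450.00 = 731.50
Total withheld: 1518.08 + 731.50 = 2249.58
Net pay: 10450.00 − 2249.58 = 8200.42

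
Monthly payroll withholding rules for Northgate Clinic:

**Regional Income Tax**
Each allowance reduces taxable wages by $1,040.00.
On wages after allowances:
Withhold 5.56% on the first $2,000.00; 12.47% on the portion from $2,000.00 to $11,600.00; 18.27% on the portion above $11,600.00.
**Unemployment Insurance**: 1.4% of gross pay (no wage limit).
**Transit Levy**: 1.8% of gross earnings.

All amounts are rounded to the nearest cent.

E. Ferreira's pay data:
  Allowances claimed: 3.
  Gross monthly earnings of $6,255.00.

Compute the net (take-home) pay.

$5,802.11

Regional Income Tax: taxable = $6,255.00 − 3×$1,040.00 = $3,135.00
  $111.20 + 12.47% × ($3,135.00 − $2,000.00) = $111.20 + 12.47% × $1,135.00 = $252.73
Unemployment Insurance: 1.4% × $6,255.00 = $87.57
Transit Levy: 1.8% × $6,255.00 = $112.59
Total withheld: $252.73 + $87.57 + $112.59 = $452.89
Net pay: $6,255.00 − $452.89 = $5,802.11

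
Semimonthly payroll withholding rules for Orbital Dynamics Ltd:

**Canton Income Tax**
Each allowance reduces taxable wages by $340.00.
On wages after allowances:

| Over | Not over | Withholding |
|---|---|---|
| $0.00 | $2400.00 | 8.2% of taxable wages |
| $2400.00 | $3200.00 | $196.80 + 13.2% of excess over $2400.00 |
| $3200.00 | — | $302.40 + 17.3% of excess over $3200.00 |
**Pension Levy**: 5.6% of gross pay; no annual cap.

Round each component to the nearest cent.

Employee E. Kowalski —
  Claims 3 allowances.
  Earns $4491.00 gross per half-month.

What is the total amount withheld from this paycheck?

$600.78

Canton Income Tax: taxable = $4491.00 − 3×$340.00 = $3471.00
  $302.40 + 17.3% × ($3471.00 − $3200.00) = $302.40 + 17.3% × $271.00 = $349.28
Pension Levy: 5.6% × $4491.00 = $251.50
Total: $349.28 + $251.50 = $600.78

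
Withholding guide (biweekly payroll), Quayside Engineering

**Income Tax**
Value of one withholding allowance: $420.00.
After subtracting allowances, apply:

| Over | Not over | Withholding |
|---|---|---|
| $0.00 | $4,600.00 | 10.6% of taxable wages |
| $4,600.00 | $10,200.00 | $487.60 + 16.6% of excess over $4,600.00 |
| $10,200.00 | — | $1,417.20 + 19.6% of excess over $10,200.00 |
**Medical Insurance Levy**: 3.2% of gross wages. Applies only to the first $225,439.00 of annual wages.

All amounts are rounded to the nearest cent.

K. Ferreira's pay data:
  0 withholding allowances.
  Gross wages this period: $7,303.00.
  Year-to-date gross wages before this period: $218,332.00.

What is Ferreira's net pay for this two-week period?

$6,139.28

Income Tax: taxable = $7,303.00
  $487.60 + 16.6% × ($7,303.00 − $4,600.00) = $487.60 + 16.6% × $2,703.00 = $936.30
Medical Insurance Levy: cap $225,439.00 − YTD $218,332.00 = $7,107.00 subject; 3.2% × $7,107.00 = $227.42
Total withheld: $936.30 + $227.42 = $1,163.72
Net pay: $7,303.00 − $1,163.72 = $6,139.28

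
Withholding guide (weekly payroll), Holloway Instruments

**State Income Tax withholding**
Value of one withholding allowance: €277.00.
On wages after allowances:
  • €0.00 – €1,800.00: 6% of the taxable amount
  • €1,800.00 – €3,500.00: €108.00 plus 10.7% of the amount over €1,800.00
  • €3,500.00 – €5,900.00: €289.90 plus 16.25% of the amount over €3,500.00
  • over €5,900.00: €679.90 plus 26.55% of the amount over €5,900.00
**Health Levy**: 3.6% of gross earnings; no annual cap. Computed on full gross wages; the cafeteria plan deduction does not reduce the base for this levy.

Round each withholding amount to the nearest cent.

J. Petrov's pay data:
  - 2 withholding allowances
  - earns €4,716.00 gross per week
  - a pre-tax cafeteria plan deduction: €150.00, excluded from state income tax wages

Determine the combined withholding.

€542.88

State Income Tax: taxable = €4,716.00 − €150.00 − 2×€277.00 = €4,012.00
  €289.90 + 16.25% × (€4,012.00 − €3,500.00) = €289.90 + 16.25% × €512.00 = €373.10
Health Levy: 3.6% × €4,716.00 = €169.78
Total: €373.10 + €169.78 = €542.88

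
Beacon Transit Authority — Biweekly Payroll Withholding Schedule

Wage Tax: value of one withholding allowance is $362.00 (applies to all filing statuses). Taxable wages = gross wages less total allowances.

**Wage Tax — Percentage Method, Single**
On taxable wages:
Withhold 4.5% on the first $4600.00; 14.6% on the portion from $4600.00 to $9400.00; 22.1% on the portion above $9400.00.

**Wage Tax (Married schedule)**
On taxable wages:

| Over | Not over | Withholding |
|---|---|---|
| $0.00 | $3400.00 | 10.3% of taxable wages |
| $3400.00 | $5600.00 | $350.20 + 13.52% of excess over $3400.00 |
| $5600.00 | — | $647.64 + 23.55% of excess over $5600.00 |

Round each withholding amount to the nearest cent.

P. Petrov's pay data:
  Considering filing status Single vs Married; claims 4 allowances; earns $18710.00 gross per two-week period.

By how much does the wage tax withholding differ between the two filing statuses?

Wage Tax (Single): taxable = $18710.00 − 4×$362.00 = $17262.00
  $907.80 + 22.1% × ($17262.00 − $9400.00) = $907.80 + 22.1% × $7862.00 = $2645.30
Wage Tax (Married): taxable = $18710.00 − 4×$362.00 = $17262.00
  $647.64 + 23.55% × ($17262.00 − $5600.00) = $647.64 + 23.55% × $11662.00 = $3394.04
Difference: |$2645.30 − $3394.04| = $748.74 (higher under Married)

$748.74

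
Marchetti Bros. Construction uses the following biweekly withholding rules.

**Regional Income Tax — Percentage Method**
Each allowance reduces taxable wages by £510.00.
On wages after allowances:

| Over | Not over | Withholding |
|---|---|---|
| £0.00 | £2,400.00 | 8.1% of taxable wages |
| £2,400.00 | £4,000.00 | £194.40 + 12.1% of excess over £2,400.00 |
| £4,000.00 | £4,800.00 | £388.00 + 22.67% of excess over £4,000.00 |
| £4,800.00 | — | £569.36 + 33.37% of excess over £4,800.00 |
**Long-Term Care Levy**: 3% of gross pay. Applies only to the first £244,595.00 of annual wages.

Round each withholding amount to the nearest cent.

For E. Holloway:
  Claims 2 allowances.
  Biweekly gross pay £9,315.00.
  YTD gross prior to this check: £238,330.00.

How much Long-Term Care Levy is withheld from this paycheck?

Long-Term Care Levy: cap £244,595.00 − YTD £238,330.00 = £6,265.00 subject; 3% × £6,265.00 = £187.95

£187.95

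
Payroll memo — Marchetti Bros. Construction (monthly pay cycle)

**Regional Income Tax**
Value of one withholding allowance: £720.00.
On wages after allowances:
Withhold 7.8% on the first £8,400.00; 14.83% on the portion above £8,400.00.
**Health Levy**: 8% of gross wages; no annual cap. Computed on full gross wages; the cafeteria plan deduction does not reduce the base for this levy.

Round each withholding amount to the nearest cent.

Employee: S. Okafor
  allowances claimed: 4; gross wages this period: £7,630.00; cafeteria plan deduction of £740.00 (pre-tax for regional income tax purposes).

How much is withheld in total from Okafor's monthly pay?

Regional Income Tax: taxable = £7,630.00 − £740.00 − 4×£720.00 = £4,010.00
  7.8% × £4,010.00 = £312.78
Health Levy: 8% × £7,630.00 = £610.40
Total: £312.78 + £610.40 = £923.18

£923.18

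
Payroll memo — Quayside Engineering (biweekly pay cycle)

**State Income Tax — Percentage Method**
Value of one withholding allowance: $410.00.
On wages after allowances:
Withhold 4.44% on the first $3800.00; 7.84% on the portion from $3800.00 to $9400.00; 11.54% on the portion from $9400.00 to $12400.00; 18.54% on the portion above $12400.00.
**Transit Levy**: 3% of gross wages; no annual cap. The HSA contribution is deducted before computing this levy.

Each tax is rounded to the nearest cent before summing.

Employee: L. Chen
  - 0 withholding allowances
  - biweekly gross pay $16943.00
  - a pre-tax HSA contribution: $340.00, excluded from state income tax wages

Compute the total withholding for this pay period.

State Income Tax: taxable = $16943.00 − $340.00 = $16603.00
  $953.96 + 18.54% × ($16603.00 − $12400.00) = $953.96 + 18.54% × $4203.00 = $1733.20
Transit Levy: 3% × $16603.00 = $498.09
Total: $1733.20 + $498.09 = $2231.29

$2231.29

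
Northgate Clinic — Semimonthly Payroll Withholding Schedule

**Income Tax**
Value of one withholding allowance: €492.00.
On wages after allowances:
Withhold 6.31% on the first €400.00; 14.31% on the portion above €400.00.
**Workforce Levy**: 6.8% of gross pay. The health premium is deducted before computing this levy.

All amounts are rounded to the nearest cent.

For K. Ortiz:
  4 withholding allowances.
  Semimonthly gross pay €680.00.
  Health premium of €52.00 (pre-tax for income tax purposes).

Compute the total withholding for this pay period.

Income Tax: taxable = €680.00 − €52.00 − 4×€492.00 = €-1,340.00
  Taxable ≤ 0 → €0.00
Workforce Levy: 6.8% × €628.00 = €42.70
Total: €0.00 + €42.70 = €42.70

€42.70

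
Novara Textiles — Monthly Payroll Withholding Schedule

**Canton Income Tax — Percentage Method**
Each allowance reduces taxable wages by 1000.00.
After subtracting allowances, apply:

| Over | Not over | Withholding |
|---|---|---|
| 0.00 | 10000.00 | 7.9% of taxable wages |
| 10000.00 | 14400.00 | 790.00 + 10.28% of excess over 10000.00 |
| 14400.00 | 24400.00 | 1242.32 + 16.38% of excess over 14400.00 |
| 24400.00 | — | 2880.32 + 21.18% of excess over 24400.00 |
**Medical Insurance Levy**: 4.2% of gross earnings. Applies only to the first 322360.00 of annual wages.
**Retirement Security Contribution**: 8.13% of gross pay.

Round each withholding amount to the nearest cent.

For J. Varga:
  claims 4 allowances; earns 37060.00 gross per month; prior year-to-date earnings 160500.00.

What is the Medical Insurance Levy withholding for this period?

1556.52

Medical Insurance Levy: 4.2% × 37060.00 = 1556.52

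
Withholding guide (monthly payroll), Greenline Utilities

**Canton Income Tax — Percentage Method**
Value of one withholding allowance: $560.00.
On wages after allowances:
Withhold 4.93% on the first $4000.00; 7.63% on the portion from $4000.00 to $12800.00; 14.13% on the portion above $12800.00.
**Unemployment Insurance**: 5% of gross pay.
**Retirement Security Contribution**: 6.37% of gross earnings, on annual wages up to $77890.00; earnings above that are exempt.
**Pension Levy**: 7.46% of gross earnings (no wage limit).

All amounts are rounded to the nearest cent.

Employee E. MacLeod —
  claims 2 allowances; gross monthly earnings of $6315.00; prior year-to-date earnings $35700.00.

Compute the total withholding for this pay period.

Canton Income Tax: taxable = $6315.00 − 2×$560.00 = $5195.00
  $197.20 + 7.63% × ($5195.00 − $4000.00) = $197.20 + 7.63% × $1195.00 = $288.38
Unemployment Insurance: 5% × $6315.00 = $315.75
Retirement Security Contribution: 6.37% × $6315.00 = $402.27
Pension Levy: 7.46% × $6315.00 = $471.10
Total: $288.38 + $315.75 + $402.27 + $471.10 = $1477.50

$1477.50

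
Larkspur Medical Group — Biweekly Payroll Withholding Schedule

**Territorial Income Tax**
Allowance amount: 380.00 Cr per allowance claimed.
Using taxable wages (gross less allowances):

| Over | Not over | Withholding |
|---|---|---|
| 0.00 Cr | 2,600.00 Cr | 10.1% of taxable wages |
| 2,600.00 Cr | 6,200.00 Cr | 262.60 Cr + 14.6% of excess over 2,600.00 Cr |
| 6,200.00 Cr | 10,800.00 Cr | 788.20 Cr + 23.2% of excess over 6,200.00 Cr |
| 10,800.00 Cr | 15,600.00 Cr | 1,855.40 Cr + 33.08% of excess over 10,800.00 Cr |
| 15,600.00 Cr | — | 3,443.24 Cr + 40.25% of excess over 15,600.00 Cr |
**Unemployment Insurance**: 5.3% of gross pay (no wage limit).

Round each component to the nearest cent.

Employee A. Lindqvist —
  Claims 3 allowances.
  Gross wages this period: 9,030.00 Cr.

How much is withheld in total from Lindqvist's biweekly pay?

1,658.87 Cr

Territorial Income Tax: taxable = 9,030.00 Cr − 3×380.00 Cr = 7,890.00 Cr
  788.20 Cr + 23.2% × (7,890.00 Cr − 6,200.00 Cr) = 788.20 Cr + 23.2% × 1,690.00 Cr = 1,180.28 Cr
Unemployment Insurance: 5.3% × 9,030.00 Cr = 478.59 Cr
Total: 1,180.28 Cr + 478.59 Cr = 1,658.87 Cr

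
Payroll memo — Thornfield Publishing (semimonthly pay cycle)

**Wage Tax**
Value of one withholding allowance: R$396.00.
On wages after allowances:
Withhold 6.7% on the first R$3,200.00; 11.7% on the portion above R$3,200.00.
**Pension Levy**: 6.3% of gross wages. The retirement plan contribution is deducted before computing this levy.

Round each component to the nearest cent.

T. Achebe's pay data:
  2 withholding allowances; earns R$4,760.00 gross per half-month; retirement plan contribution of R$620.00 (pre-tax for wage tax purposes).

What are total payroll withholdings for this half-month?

Wage Tax: taxable = R$4,760.00 − R$620.00 − 2×R$396.00 = R$3,348.00
  R$214.40 + 11.7% × (R$3,348.00 − R$3,200.00) = R$214.40 + 11.7% × R$148.00 = R$231.72
Pension Levy: 6.3% × R$4,140.00 = R$260.82
Total: R$231.72 + R$260.82 = R$492.54

R$492.54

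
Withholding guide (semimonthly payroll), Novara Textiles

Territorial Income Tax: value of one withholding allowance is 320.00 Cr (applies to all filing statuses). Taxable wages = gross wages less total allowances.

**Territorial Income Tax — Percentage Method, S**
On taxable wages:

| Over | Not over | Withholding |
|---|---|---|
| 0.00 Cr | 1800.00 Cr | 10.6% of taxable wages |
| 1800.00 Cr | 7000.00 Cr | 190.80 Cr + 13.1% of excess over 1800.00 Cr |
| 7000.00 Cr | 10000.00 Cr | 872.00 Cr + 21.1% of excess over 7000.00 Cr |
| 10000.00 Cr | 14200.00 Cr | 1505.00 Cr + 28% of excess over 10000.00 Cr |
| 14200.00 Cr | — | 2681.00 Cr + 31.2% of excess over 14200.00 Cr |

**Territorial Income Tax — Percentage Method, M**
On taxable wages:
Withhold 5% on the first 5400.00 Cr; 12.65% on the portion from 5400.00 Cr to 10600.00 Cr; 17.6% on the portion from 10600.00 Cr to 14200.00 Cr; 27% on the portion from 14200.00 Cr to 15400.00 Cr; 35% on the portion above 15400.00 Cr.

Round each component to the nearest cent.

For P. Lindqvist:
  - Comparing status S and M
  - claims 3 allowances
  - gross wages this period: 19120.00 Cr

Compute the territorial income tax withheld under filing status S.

Territorial Income Tax (S): taxable = 19120.00 Cr − 3×320.00 Cr = 18160.00 Cr
  2681.00 Cr + 31.2% × (18160.00 Cr − 14200.00 Cr) = 2681.00 Cr + 31.2% × 3960.00 Cr = 3916.52 Cr

3916.52 Cr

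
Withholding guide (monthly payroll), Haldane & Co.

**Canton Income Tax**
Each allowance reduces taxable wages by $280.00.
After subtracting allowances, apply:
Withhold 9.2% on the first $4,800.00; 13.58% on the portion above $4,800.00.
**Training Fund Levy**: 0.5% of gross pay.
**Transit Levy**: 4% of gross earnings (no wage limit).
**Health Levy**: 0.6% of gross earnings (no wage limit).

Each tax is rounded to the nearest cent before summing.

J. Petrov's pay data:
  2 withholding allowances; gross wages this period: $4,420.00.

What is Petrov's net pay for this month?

$3,839.46

Canton Income Tax: taxable = $4,420.00 − 2×$280.00 = $3,860.00
  9.2% × $3,860.00 = $355.12
Training Fund Levy: 0.5% × $4,420.00 = $22.10
Transit Levy: 4% × $4,420.00 = $176.80
Health Levy: 0.6% × $4,420.00 = $26.52
Total withheld: $355.12 + $22.10 + $176.80 + $26.52 = $580.54
Net pay: $4,420.00 − $580.54 = $3,839.46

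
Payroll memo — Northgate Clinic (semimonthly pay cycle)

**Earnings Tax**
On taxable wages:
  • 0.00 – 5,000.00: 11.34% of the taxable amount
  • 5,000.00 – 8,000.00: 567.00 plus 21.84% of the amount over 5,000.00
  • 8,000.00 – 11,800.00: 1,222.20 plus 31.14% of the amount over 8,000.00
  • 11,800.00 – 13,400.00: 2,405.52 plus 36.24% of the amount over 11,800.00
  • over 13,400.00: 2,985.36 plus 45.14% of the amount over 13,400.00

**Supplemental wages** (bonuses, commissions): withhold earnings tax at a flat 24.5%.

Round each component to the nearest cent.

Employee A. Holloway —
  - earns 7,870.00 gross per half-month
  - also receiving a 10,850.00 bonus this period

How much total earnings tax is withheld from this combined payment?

Earnings Tax: taxable = 7,870.00
  567.00 + 21.84% × (7,870.00 − 5,000.00) = 567.00 + 21.84% × 2,870.00 = 1,193.81
Supplemental (24.5% flat on bonus): 24.5% × 10,850.00 = 2,658.25
Total earnings tax: 1,193.81 + 2,658.25 = 3,852.06

3,852.06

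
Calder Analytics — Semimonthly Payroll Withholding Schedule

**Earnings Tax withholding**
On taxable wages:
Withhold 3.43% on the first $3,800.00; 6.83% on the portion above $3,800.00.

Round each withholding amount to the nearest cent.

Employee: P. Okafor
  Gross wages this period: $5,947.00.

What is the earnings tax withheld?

Earnings Tax: taxable = $5,947.00
  $130.34 + 6.83% × ($5,947.00 − $3,800.00) = $130.34 + 6.83% × $2,147.00 = $276.98

$276.98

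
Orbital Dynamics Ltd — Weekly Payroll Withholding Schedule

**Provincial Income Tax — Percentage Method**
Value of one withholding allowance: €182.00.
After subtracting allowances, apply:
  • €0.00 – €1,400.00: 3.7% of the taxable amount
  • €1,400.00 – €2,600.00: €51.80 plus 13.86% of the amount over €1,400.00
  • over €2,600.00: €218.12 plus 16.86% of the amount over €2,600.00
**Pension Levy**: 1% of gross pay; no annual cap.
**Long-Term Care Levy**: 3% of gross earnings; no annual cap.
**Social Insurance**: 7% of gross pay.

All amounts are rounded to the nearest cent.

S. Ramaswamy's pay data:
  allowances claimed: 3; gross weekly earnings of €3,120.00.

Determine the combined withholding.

€557.72

Provincial Income Tax: taxable = €3,120.00 − 3×€182.00 = €2,574.00
  €51.80 + 13.86% × (€2,574.00 − €1,400.00) = €51.80 + 13.86% × €1,174.00 = €214.52
Pension Levy: 1% × €3,120.00 = €31.20
Long-Term Care Levy: 3% × €3,120.00 = €93.60
Social Insurance: 7% × €3,120.00 = €218.40
Total: €214.52 + €31.20 + €93.60 + €218.40 = €557.72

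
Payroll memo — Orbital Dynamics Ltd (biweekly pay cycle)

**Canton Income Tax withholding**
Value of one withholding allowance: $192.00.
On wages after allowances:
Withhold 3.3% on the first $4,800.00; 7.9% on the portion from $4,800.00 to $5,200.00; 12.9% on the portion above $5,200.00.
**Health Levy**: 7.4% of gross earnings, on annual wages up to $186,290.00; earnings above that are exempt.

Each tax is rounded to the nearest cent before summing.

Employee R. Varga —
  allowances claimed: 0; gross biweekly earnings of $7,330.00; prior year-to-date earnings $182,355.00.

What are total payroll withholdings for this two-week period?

$755.96

Canton Income Tax: taxable = $7,330.00
  $190.00 + 12.9% × ($7,330.00 − $5,200.00) = $190.00 + 12.9% × $2,130.00 = $464.77
Health Levy: cap $186,290.00 − YTD $182,355.00 = $3,935.00 subject; 7.4% × $3,935.00 = $291.19
Total: $464.77 + $291.19 = $755.96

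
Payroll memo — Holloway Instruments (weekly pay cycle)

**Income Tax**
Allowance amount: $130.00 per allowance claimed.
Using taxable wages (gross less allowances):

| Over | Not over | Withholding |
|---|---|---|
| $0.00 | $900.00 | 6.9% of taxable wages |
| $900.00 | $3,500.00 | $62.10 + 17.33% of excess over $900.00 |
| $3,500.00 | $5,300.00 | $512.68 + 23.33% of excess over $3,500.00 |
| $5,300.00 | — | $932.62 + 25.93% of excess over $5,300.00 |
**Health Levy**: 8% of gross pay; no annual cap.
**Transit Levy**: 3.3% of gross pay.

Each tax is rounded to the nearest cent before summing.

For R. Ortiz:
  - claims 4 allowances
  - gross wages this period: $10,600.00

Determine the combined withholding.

$3,369.87

Income Tax: taxable = $10,600.00 − 4×$130.00 = $10,080.00
  $932.62 + 25.93% × ($10,080.00 − $5,300.00) = $932.62 + 25.93% × $4,780.00 = $2,172.07
Health Levy: 8% × $10,600.00 = $848.00
Transit Levy: 3.3% × $10,600.00 = $349.80
Total: $2,172.07 + $848.00 + $349.80 = $3,369.87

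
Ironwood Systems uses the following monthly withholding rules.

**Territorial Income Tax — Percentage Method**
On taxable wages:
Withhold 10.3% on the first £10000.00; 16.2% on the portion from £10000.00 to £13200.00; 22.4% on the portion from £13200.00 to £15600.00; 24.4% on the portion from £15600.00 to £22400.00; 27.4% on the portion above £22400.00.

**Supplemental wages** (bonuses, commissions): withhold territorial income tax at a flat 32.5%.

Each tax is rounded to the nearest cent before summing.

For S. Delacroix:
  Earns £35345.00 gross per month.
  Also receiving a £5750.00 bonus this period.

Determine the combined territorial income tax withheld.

Territorial Income Tax: taxable = £35345.00
  £3745.20 + 27.4% × (£35345.00 − £22400.00) = £3745.20 + 27.4% × £12945.00 = £7292.13
Supplemental (32.5% flat on bonus): 32.5% × £5750.00 = £1868.75
Total territorial income tax: £7292.13 + £1868.75 = £9160.88

£9160.88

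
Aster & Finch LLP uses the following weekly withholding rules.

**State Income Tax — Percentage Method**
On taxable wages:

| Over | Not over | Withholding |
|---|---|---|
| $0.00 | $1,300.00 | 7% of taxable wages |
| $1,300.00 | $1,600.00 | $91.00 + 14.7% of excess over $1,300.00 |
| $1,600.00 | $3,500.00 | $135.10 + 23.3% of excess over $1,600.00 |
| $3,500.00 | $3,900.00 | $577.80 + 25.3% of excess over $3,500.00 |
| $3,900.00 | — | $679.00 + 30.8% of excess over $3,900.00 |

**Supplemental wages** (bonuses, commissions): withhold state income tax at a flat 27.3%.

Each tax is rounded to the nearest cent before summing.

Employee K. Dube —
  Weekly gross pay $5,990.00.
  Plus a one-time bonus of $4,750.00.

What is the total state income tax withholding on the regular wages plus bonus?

State Income Tax: taxable = $5,990.00
  $679.00 + 30.8% × ($5,990.00 − $3,900.00) = $679.00 + 30.8% × $2,090.00 = $1,322.72
Supplemental (27.3% flat on bonus): 27.3% × $4,750.00 = $1,296.75
Total state income tax: $1,322.72 + $1,296.75 = $2,619.47

$2,619.47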